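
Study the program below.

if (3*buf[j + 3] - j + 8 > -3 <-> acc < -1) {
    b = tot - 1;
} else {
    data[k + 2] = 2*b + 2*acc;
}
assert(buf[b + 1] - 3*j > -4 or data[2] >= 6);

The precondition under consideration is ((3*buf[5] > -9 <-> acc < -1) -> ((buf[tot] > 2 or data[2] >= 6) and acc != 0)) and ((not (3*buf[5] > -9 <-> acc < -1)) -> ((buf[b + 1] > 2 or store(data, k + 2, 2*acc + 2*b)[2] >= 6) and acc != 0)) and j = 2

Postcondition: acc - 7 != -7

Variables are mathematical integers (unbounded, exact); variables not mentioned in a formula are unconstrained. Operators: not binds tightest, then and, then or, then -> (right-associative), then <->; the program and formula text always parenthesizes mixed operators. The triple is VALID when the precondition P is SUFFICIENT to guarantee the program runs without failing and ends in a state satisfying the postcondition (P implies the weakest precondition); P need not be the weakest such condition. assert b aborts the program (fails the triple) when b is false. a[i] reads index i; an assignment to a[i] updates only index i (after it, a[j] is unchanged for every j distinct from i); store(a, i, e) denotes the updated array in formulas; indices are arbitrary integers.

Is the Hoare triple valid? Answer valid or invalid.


Working backward. After the program, the postcondition acc - 7 != -7 must hold; in canonical form it is acc != 0.
Before assert buf[b + 1] - 3*j > -4 or data[2] >= 6: (buf[b + 1] > 3*j - 4 or data[2] >= 6) and acc != 0
Then branch requires (buf[tot] > 3*j - 4 or data[2] >= 6) and acc != 0; else branch requires (buf[b + 1] > 3*j - 4 or store(data, k + 2, 2*acc + 2*b)[2] >= 6) and acc != 0.
Before the if: ((3*buf[j + 3] > j - 11 <-> acc < -1) -> ((buf[tot] > 3*j - 4 or data[2] >= 6) and acc != 0)) and ((not (3*buf[j + 3] > j - 11 <-> acc < -1)) -> ((buf[b + 1] > 3*j - 4 or store(data, k + 2, 2*acc + 2*b)[2] >= 6) and acc != 0))
The weakest precondition is ((3*buf[j + 3] > j - 11 <-> acc < -1) -> ((buf[tot] > 3*j - 4 or data[2] >= 6) and acc != 0)) and ((not (3*buf[j + 3] > j - 11 <-> acc < -1)) -> ((buf[b + 1] > 3*j - 4 or store(data, k + 2, 2*acc + 2*b)[2] >= 6) and acc != 0)).
Check whether ((3*buf[5] > -9 <-> acc < -1) -> ((buf[tot] > 2 or data[2] >= 6) and acc != 0)) and ((not (3*buf[5] > -9 <-> acc < -1)) -> ((buf[b + 1] > 2 or store(data, k + 2, 2*acc + 2*b)[2] >= 6) and acc != 0)) and j = 2 implies it.
Every state satisfying the precondition satisfies the weakest precondition: the implication holds.
Answer: valid


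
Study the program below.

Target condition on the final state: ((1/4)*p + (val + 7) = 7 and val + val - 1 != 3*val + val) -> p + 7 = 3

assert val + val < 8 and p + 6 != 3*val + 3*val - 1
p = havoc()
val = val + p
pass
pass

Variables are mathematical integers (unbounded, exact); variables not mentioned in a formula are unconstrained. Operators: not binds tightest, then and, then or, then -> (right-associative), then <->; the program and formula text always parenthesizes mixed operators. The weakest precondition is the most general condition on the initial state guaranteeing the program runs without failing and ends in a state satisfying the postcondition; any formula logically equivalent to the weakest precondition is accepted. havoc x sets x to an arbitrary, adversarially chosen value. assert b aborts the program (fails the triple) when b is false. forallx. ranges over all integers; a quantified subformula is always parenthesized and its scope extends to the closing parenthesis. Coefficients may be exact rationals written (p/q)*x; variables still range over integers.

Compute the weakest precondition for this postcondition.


Working backward. After the program, the postcondition ((1/4)*p + (val + 7) = 7 and val + val - 1 != 3*val + val) -> p + 7 = 3 must hold; in canonical form it is ((1/4)*p + val = 0 and 2*val != -1) -> p = -4.
Before skip: ((1/4)*p + val = 0 and 2*val != -1) -> p = -4
Before skip: ((1/4)*p + val = 0 and 2*val != -1) -> p = -4
Before val := val + p: ((5/4)*p + val = 0 and 2*p + 2*val != -1) -> p = -4
Before havoc p: forall p_1. (((5/4)*p_1 + val = 0 and 2*p_1 + 2*val != -1) -> p_1 = -4)
Before assert val + val < 8 and p + 6 != 3*val + 3*val - 1: 2*val < 8 and p != 6*val - 7 and (forall p_1. (((5/4)*p_1 + val = 0 and 2*p_1 + 2*val != -1) -> p_1 = -4))
Answer: WP = 2*val < 8 and p != 6*val - 7 and (forall p_1. (((5/4)*p_1 + val = 0 and 2*p_1 + 2*val != -1) -> p_1 = -4))


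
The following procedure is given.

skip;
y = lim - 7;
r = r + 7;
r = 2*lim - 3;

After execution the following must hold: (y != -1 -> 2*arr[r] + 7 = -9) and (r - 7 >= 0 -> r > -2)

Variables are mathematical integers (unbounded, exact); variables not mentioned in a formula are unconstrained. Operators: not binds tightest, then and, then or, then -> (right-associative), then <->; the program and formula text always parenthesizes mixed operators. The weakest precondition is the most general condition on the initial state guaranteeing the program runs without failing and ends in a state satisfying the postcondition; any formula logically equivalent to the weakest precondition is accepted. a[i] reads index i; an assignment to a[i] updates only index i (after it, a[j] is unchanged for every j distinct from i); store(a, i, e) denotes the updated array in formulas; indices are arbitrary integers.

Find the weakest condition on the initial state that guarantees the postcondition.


Working backward. After the program, the postcondition (y != -1 -> 2*arr[r] + 7 = -9) and (r - 7 >= 0 -> r > -2) must hold; in canonical form it is (y != -1 -> 2*arr[r] = -16) and (r >= 7 -> r > -2).
Before r := 2*lim - 3: (y != -1 -> 2*arr[2*lim - 3] = -16) and (2*lim >= 10 -> 2*lim > 1)
Before r := r + 7: (y != -1 -> 2*arr[2*lim - 3] = -16) and (2*lim >= 10 -> 2*lim > 1)
Before y := lim - 7: (lim != 6 -> 2*arr[2*lim - 3] = -16) and (2*lim >= 10 -> 2*lim > 1)
Before skip: (lim != 6 -> 2*arr[2*lim - 3] = -16) and (2*lim >= 10 -> 2*lim > 1)
Answer: WP = (lim != 6 -> 2*arr[2*lim - 3] = -16) and (2*lim >= 10 -> 2*lim > 1)


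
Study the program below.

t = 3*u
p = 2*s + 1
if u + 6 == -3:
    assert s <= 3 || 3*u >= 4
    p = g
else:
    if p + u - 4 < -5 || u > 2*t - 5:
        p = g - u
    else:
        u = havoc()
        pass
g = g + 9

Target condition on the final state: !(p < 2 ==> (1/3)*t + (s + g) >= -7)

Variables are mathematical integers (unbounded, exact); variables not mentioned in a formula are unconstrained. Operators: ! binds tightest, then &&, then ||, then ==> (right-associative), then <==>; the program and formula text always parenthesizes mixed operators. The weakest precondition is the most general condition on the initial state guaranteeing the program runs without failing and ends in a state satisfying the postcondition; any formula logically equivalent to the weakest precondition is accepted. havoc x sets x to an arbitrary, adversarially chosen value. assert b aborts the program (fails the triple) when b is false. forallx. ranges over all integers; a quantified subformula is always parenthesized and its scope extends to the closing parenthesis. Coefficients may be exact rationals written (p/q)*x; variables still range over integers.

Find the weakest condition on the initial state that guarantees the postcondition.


Working backward. After the program, the postcondition !(p < 2 ==> (1/3)*t + (s + g) >= -7) must hold; in canonical form it is !(p < 2 ==> g + s + (1/3)*t >= -7).
Before g := g + 9: !(p < 2 ==> g + s + (1/3)*t >= -16)
Then branch requires (s <= 3 || 3*u >= 4) && (!(g < 2 ==> g + s + (1/3)*t >= -16)); else branch requires ((p + u < -1 || u > 2*t - 5) ==> (!(g < u + 2 ==> g + s + (1/3)*t >= -16))) && ((!(p + u < -1 || u > 2*t - 5)) ==> (!(p < 2 ==> g + s + (1/3)*t >= -16))).
Before the if: (u == -9 ==> ((s <= 3 || 3*u >= 4) && (!(g < 2 ==> g + s + (1/3)*t >= -16)))) && ((!(u == -9)) ==> (((p + u < -1 || u > 2*t - 5) ==> (!(g < u + 2 ==> g + s + (1/3)*t >= -16))) && ((!(p + u < -1 || u > 2*t - 5)) ==> (!(p < 2 ==> g + s + (1/3)*t >= -16)))))
Before p := 2*s + 1: (u == -9 ==> ((s <= 3 || 3*u >= 4) && (!(g < 2 ==> g + s + (1/3)*t >= -16)))) && ((!(u == -9)) ==> (((2*s + u < -2 || u > 2*t - 5) ==> (!(g < u + 2 ==> g + s + (1/3)*t >= -16))) && ((!(2*s + u < -2 || u > 2*t - 5)) ==> (!(2*s < 1 ==> g + s + (1/3)*t >= -16)))))
Before t := 3*u: (u == -9 ==> ((s <= 3 || 3*u >= 4) && (!(g < 2 ==> g + s + u >= -16)))) && ((!(u == -9)) ==> (((2*s + u < -2 || 5*u < 5) ==> (!(g < u + 2 ==> g + s + u >= -16))) && ((!(2*s + u < -2 || 5*u < 5)) ==> (!(2*s < 1 ==> g + s + u >= -16)))))
Answer: WP = (u == -9 ==> ((s <= 3 || 3*u >= 4) && (!(g < 2 ==> g + s + u >= -16)))) && ((!(u == -9)) ==> (((2*s + u < -2 || 5*u < 5) ==> (!(g < u + 2 ==> g + s + u >= -16))) && ((!(2*s + u < -2 || 5*u < 5)) ==> (!(2*s < 1 ==> g + s + u >= -16)))))


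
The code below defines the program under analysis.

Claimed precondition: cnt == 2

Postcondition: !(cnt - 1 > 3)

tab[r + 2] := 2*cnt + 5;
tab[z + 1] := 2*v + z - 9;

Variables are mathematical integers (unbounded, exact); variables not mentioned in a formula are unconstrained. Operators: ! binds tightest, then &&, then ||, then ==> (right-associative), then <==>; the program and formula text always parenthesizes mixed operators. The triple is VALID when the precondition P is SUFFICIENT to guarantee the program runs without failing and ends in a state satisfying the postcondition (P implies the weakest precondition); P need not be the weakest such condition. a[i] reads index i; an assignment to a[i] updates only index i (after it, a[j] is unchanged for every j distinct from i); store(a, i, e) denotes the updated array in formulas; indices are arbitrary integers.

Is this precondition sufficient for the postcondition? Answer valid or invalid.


Working backward. After the program, the postcondition !(cnt - 1 > 3) must hold; in canonical form it is !(cnt > 4).
Before tab[z + 1] := 2*v + z - 9: !(cnt > 4)
Before tab[r + 2] := 2*cnt + 5: !(cnt > 4)
The weakest precondition is !(cnt > 4).
Check whether cnt == 2 implies it.
Every state satisfying the precondition satisfies the weakest precondition: the implication holds.
Answer: valid


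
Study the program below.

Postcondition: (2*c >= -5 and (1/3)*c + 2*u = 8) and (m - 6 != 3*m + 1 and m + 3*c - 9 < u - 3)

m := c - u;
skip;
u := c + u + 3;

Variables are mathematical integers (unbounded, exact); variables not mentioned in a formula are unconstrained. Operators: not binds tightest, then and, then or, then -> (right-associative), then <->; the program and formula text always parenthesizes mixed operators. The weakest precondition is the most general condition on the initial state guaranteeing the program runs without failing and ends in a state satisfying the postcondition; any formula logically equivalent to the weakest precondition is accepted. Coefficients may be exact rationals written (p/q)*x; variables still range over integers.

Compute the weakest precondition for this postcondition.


Working backward. After the program, the postcondition (2*c >= -5 and (1/3)*c + 2*u = 8) and (m - 6 != 3*m + 1 and m + 3*c - 9 < u - 3) must hold; in canonical form it is 2*c >= -5 and (1/3)*c + 2*u = 8 and 2*m != -7 and 3*c + m < u + 6.
Before u := c + u + 3: 2*c >= -5 and (7/3)*c + 2*u = 2 and 2*m != -7 and 2*c + m < u + 9
Before skip: 2*c >= -5 and (7/3)*c + 2*u = 2 and 2*m != -7 and 2*c + m < u + 9
Before m := c - u: 2*c >= -5 and (7/3)*c + 2*u = 2 and 2*c != 2*u - 7 and 3*c < 2*u + 9
Answer: WP = 2*c >= -5 and (7/3)*c + 2*u = 2 and 2*c != 2*u - 7 and 3*c < 2*u + 9


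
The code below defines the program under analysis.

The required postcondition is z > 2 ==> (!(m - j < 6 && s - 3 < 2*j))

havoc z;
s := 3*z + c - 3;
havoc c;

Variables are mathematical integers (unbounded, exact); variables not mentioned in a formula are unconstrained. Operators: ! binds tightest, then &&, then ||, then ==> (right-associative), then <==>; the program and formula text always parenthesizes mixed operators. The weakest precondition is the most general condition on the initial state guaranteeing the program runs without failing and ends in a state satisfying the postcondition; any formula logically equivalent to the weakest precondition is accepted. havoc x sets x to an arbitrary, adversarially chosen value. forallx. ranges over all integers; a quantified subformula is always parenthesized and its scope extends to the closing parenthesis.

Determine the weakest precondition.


Working backward. After the program, the postcondition z > 2 ==> (!(m - j < 6 && s - 3 < 2*j)) must hold; in canonical form it is z > 2 ==> (!(m < j + 6 && s < 2*j + 3)).
Before havoc c: z > 2 ==> (!(m < j + 6 && s < 2*j + 3))
Before s := 3*z + c - 3: z > 2 ==> (!(m < j + 6 && c + 3*z < 2*j + 6))
Before havoc z: forall z_1. (z_1 > 2 ==> (!(m < j + 6 && c + 3*z_1 < 2*j + 6)))
Answer: WP = forall z_1. (z_1 > 2 ==> (!(m < j + 6 && c + 3*z_1 < 2*j + 6)))


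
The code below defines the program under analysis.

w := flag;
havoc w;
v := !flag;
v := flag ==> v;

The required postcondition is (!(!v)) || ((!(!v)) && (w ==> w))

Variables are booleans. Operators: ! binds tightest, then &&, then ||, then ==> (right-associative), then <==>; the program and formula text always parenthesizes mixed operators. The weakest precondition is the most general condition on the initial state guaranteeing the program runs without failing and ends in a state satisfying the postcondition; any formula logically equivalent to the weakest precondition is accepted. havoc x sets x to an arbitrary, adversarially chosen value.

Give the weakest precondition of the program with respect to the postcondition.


Working backward. After the program, the postcondition (!(!v)) || ((!(!v)) && (w ==> w)) must hold; in canonical form it is v.
Before v := flag ==> v: flag ==> v
Before v := !flag: flag ==> (!flag)
Before havoc w: flag ==> (!flag)
Before w := flag: flag ==> (!flag)
Answer: WP = flag ==> (!flag)


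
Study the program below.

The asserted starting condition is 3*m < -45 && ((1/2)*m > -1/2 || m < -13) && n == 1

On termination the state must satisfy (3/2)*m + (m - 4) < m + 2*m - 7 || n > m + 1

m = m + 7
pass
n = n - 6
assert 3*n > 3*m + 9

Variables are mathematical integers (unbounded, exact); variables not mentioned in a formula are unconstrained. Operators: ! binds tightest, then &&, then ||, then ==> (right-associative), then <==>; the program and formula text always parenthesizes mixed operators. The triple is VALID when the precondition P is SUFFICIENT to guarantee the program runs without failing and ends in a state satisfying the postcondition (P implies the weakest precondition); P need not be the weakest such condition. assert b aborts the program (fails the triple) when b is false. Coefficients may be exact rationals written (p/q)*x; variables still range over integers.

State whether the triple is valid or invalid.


Working backward. After the program, the postcondition (3/2)*m + (m - 4) < m + 2*m - 7 || n > m + 1 must hold; in canonical form it is (1/2)*m > 3 || n > m + 1.
Before assert 3*n > 3*m + 9: 3*n > 3*m + 9 && ((1/2)*m > 3 || n > m + 1)
Before n := n - 6: 3*n > 3*m + 27 && ((1/2)*m > 3 || n > m + 7)
Before skip: 3*n > 3*m + 27 && ((1/2)*m > 3 || n > m + 7)
Before m := m + 7: 3*n > 3*m + 48 && ((1/2)*m > -1/2 || n > m + 14)
The weakest precondition is 3*n > 3*m + 48 && ((1/2)*m > -1/2 || n > m + 14).
Check whether 3*m < -45 && ((1/2)*m > -1/2 || m < -13) && n == 1 implies it.
Every state satisfying the precondition satisfies the weakest precondition: the implication holds.
Answer: valid


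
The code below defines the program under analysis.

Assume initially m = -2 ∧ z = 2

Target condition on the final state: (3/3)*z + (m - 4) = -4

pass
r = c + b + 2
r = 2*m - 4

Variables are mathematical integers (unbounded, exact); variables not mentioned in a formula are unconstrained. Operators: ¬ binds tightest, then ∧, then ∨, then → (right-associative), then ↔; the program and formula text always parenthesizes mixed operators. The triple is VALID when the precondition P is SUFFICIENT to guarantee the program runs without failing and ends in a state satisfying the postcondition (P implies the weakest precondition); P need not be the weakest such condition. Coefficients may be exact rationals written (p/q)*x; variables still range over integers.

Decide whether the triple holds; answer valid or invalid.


Working backward. After the program, the postcondition (3/3)*z + (m - 4) = -4 must hold; in canonical form it is m + z = 0.
Before r := 2*m - 4: m + z = 0
Before r := c + b + 2: m + z = 0
Before skip: m + z = 0
The weakest precondition is m + z = 0.
Check whether m = -2 ∧ z = 2 implies it.
Every state satisfying the precondition satisfies the weakest precondition: the implication holds.
Answer: valid


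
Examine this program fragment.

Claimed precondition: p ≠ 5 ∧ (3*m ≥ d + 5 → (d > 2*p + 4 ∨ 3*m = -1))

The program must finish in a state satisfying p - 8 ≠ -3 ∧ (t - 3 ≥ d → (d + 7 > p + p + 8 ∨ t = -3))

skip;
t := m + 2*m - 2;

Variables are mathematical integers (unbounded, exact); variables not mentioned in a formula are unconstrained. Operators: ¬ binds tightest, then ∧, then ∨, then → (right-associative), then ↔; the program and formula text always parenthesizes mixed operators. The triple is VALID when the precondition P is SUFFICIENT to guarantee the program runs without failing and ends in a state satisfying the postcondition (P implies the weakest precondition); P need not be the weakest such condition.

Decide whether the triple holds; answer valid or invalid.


Working backward. After the program, the postcondition p - 8 ≠ -3 ∧ (t - 3 ≥ d → (d + 7 > p + p + 8 ∨ t = -3)) must hold; in canonical form it is p ≠ 5 ∧ (t ≥ d + 3 → (d > 2*p + 1 ∨ t = -3)).
Before t := m + 2*m - 2: p ≠ 5 ∧ (3*m ≥ d + 5 → (d > 2*p + 1 ∨ 3*m = -1))
Before skip: p ≠ 5 ∧ (3*m ≥ d + 5 → (d > 2*p + 1 ∨ 3*m = -1))
The weakest precondition is p ≠ 5 ∧ (3*m ≥ d + 5 → (d > 2*p + 1 ∨ 3*m = -1)).
Check whether p ≠ 5 ∧ (3*m ≥ d + 5 → (d > 2*p + 4 ∨ 3*m = -1)) implies it.
Every state satisfying the precondition satisfies the weakest precondition: the implication holds.
Answer: valid


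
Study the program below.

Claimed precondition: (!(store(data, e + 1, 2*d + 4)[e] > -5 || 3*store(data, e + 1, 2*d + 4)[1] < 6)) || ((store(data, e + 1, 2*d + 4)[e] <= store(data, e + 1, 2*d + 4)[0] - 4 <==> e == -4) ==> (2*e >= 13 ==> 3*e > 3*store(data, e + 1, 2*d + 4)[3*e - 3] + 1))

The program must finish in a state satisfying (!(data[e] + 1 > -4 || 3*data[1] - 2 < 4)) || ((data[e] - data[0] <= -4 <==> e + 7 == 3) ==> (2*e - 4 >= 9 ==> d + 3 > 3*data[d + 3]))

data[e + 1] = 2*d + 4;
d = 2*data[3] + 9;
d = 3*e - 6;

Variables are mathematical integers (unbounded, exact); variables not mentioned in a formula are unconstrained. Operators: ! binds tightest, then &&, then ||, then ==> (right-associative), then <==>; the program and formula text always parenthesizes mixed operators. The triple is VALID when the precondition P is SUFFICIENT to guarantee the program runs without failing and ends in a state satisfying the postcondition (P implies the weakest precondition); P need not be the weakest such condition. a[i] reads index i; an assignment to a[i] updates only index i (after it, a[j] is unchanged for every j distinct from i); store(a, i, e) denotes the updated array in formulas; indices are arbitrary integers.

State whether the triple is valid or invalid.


Working backward. After the program, the postcondition (!(data[e] + 1 > -4 || 3*data[1] - 2 < 4)) || ((data[e] - data[0] <= -4 <==> e + 7 == 3) ==> (2*e - 4 >= 9 ==> d + 3 > 3*data[d + 3])) must hold; in canonical form it is (!(data[e] > -5 || 3*data[1] < 6)) || ((data[e] <= data[0] - 4 <==> e == -4) ==> (2*e >= 13 ==> d > 3*data[d + 3] - 3)).
Before d := 3*e - 6: (!(data[e] > -5 || 3*data[1] < 6)) || ((data[e] <= data[0] - 4 <==> e == -4) ==> (2*e >= 13 ==> 3*e > 3*data[3*e - 3] + 3))
Before d := 2*data[3] + 9: (!(data[e] > -5 || 3*data[1] < 6)) || ((data[e] <= data[0] - 4 <==> e == -4) ==> (2*e >= 13 ==> 3*e > 3*data[3*e - 3] + 3))
Before data[e + 1] := 2*d + 4: (!(store(data, e + 1, 2*d + 4)[e] > -5 || 3*store(data, e + 1, 2*d + 4)[1] < 6)) || ((store(data, e + 1, 2*d + 4)[e] <= store(data, e + 1, 2*d + 4)[0] - 4 <==> e == -4) ==> (2*e >= 13 ==> 3*e > 3*store(data, e + 1, 2*d + 4)[3*e - 3] + 3))
The weakest precondition is (!(store(data, e + 1, 2*d + 4)[e] > -5 || 3*store(data, e + 1, 2*d + 4)[1] < 6)) || ((store(data, e + 1, 2*d + 4)[e] <= store(data, e + 1, 2*d + 4)[0] - 4 <==> e == -4) ==> (2*e >= 13 ==> 3*e > 3*store(data, e + 1, 2*d + 4)[3*e - 3] + 3)).
Check whether (!(store(data, e + 1, 2*d + 4)[e] > -5 || 3*store(data, e + 1, 2*d + 4)[1] < 6)) || ((store(data, e + 1, 2*d + 4)[e] <= store(data, e + 1, 2*d + 4)[0] - 4 <==> e == -4) ==> (2*e >= 13 ==> 3*e > 3*store(data, e + 1, 2*d + 4)[3*e - 3] + 1)) implies it.
Countermodel: at the initial state d = 0, data = {[0] = -11794, [1] = 2, [7] = 30152, [8] = 2, [18] = 6, elsewhere 2}, e = 7, the precondition holds but the weakest precondition fails.
Answer: invalid


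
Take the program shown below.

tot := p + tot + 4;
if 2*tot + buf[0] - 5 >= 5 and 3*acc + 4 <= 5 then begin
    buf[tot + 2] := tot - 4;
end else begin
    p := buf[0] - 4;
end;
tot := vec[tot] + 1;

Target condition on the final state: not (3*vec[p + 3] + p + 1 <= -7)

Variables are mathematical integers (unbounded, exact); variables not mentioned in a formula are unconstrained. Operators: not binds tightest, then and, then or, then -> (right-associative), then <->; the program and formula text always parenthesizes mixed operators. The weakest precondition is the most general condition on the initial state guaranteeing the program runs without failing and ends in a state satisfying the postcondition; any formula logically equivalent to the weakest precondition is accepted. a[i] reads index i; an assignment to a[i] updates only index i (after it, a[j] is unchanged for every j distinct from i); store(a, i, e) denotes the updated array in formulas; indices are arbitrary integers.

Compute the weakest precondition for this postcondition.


Working backward. After the program, the postcondition not (3*vec[p + 3] + p + 1 <= -7) must hold; in canonical form it is not (3*vec[p + 3] + p <= -8).
Before tot := vec[tot] + 1: not (3*vec[p + 3] + p <= -8)
Then branch requires not (3*vec[p + 3] + p <= -8); else branch requires not (buf[0] + 3*vec[buf[0] - 1] <= -4).
Before the if: ((buf[0] + 2*tot >= 10 and 3*acc <= 1) -> (not (3*vec[p + 3] + p <= -8))) and ((not (buf[0] + 2*tot >= 10 and 3*acc <= 1)) -> (not (buf[0] + 3*vec[buf[0] - 1] <= -4)))
Before tot := p + tot + 4: ((buf[0] + 2*p + 2*tot >= 2 and 3*acc <= 1) -> (not (3*vec[p + 3] + p <= -8))) and ((not (buf[0] + 2*p + 2*tot >= 2 and 3*acc <= 1)) -> (not (buf[0] + 3*vec[buf[0] - 1] <= -4)))
Answer: WP = ((buf[0] + 2*p + 2*tot >= 2 and 3*acc <= 1) -> (not (3*vec[p + 3] + p <= -8))) and ((not (buf[0] + 2*p + 2*tot >= 2 and 3*acc <= 1)) -> (not (buf[0] + 3*vec[buf[0] - 1] <= -4)))


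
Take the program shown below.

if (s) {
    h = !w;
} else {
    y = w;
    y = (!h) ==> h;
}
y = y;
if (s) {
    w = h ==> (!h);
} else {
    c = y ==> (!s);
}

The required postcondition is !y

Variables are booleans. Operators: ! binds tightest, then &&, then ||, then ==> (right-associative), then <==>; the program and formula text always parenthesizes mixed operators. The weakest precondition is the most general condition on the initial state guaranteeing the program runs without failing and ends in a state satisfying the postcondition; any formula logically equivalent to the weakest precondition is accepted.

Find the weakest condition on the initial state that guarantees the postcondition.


Working backward. After the program, !y must hold.
Then branch requires !y; else branch requires !y.
Before the if: (s ==> (!y)) && ((!s) ==> (!y))
Before y := y: (s ==> (!y)) && ((!s) ==> (!y))
Then branch requires (s ==> (!y)) && ((!s) ==> (!y)); else branch requires (s ==> (!((!h) ==> h))) && ((!s) ==> (!((!h) ==> h))).
Before the if: (s ==> ((s ==> (!y)) && ((!s) ==> (!y)))) && ((!s) ==> ((s ==> (!((!h) ==> h))) && ((!s) ==> (!((!h) ==> h)))))
Answer: WP = (s ==> ((s ==> (!y)) && ((!s) ==> (!y)))) && ((!s) ==> ((s ==> (!((!h) ==> h))) && ((!s) ==> (!((!h) ==> h)))))


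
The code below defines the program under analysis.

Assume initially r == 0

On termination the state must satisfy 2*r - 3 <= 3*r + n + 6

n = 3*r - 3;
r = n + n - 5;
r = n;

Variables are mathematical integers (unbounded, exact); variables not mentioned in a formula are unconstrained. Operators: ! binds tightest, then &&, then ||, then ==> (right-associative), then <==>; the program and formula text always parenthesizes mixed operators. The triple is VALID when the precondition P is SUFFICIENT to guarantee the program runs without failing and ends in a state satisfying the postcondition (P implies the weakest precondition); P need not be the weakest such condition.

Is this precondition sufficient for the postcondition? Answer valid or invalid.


Working backward. After the program, the postcondition 2*r - 3 <= 3*r + n + 6 must hold; in canonical form it is n + r >= -9.
Before r := n: 2*n >= -9
Before r := n + n - 5: 2*n >= -9
Before n := 3*r - 3: 6*r >= -3
The weakest precondition is 6*r >= -3.
Check whether r == 0 implies it.
Every state satisfying the precondition satisfies the weakest precondition: the implication holds.
Answer: valid


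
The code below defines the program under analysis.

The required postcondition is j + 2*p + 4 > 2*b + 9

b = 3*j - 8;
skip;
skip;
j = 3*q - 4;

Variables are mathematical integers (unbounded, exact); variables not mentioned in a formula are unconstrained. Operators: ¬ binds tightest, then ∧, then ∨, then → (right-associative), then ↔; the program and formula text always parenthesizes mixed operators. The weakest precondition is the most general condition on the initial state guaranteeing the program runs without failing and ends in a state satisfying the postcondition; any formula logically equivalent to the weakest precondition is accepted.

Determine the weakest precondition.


Working backward. After the program, the postcondition j + 2*p + 4 > 2*b + 9 must hold; in canonical form it is j + 2*p > 2*b + 5.
Before j := 3*q - 4: 2*p + 3*q > 2*b + 9
Before skip: 2*p + 3*q > 2*b + 9
Before skip: 2*p + 3*q > 2*b + 9
Before b := 3*j - 8: 2*p + 3*q > 6*j - 7
Answer: WP = 2*p + 3*q > 6*j - 7


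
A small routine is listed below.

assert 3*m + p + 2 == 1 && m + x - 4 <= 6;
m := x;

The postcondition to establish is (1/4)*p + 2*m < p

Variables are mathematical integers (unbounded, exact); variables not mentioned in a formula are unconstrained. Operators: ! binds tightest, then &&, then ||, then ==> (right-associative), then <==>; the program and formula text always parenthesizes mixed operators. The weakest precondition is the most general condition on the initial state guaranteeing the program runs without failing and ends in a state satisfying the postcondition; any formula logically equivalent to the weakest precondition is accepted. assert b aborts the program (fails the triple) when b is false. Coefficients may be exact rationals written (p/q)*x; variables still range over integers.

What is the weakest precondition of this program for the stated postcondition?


Working backward. After the program, the postcondition (1/4)*p + 2*m < p must hold; in canonical form it is 2*m < (3/4)*p.
Before m := x: 2*x < (3/4)*p
Before assert 3*m + p + 2 == 1 && m + x - 4 <= 6: 3*m + p == -1 && m + x <= 10 && 2*x < (3/4)*p
Answer: WP = 3*m + p == -1 && m + x <= 10 && 2*x < (3/4)*p


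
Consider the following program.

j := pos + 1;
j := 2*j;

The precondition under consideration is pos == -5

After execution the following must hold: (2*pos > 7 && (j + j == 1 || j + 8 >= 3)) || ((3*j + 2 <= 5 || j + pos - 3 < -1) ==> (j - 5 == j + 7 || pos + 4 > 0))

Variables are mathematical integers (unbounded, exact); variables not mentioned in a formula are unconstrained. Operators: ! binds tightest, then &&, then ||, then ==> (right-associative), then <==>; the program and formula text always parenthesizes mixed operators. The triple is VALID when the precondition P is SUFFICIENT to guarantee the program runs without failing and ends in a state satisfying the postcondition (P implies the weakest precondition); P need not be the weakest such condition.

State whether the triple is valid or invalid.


Working backward. After the program, the postcondition (2*pos > 7 && (j + j == 1 || j + 8 >= 3)) || ((3*j + 2 <= 5 || j + pos - 3 < -1) ==> (j - 5 == j + 7 || pos + 4 > 0)) must hold; in canonical form it is (2*pos > 7 && (2*j == 1 || j >= -5)) || ((3*j <= 3 || j + pos < 2) ==> pos > -4).
Before j := 2*j: (2*pos > 7 && (4*j == 1 || 2*j >= -5)) || ((6*j <= 3 || 2*j + pos < 2) ==> pos > -4)
Before j := pos + 1: (2*pos > 7 && (4*pos == -3 || 2*pos >= -7)) || ((6*pos <= -3 || 3*pos < 0) ==> pos > -4)
The weakest precondition is (2*pos > 7 && (4*pos == -3 || 2*pos >= -7)) || ((6*pos <= -3 || 3*pos < 0) ==> pos > -4).
Check whether pos == -5 implies it.
Countermodel: at the initial state pos = -5, the precondition holds but the weakest precondition fails.
Answer: invalid


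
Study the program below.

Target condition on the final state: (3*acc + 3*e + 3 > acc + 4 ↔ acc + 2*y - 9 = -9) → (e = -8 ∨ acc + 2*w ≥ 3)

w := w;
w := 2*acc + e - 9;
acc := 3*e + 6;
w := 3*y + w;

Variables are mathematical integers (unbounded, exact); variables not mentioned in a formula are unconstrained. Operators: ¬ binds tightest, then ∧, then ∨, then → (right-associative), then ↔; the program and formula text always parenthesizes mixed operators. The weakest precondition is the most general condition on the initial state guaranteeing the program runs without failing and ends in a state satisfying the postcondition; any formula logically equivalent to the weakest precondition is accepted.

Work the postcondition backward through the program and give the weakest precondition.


Working backward. After the program, the postcondition (3*acc + 3*e + 3 > acc + 4 ↔ acc + 2*y - 9 = -9) → (e = -8 ∨ acc + 2*w ≥ 3) must hold; in canonical form it is (2*acc + 3*e > 1 ↔ acc + 2*y = 0) → (e = -8 ∨ acc + 2*w ≥ 3).
Before w := 3*y + w: (2*acc + 3*e > 1 ↔ acc + 2*y = 0) → (e = -8 ∨ acc + 2*w + 6*y ≥ 3)
Before acc := 3*e + 6: (9*e > -11 ↔ 3*e + 2*y = -6) → (e = -8 ∨ 3*e + 2*w + 6*y ≥ -3)
Before w := 2*acc + e - 9: (9*e > -11 ↔ 3*e + 2*y = -6) → (e = -8 ∨ 4*acc + 5*e + 6*y ≥ 15)
Before w := w: (9*e > -11 ↔ 3*e + 2*y = -6) → (e = -8 ∨ 4*acc + 5*e + 6*y ≥ 15)
Answer: WP = (9*e > -11 ↔ 3*e + 2*y = -6) → (e = -8 ∨ 4*acc + 5*e + 6*y ≥ 15)


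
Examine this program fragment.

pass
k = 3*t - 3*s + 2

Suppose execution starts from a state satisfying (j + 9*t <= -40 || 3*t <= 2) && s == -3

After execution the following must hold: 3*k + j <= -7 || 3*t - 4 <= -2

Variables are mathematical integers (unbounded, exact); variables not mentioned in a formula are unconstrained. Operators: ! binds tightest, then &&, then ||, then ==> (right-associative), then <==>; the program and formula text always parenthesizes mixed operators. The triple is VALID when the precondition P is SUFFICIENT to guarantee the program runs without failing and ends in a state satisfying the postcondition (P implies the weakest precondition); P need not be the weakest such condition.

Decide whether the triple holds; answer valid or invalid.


Working backward. After the program, the postcondition 3*k + j <= -7 || 3*t - 4 <= -2 must hold; in canonical form it is j + 3*k <= -7 || 3*t <= 2.
Before k := 3*t - 3*s + 2: j + 9*t <= 9*s - 13 || 3*t <= 2
Before skip: j + 9*t <= 9*s - 13 || 3*t <= 2
The weakest precondition is j + 9*t <= 9*s - 13 || 3*t <= 2.
Check whether (j + 9*t <= -40 || 3*t <= 2) && s == -3 implies it.
Every state satisfying the precondition satisfies the weakest precondition: the implication holds.
Answer: valid


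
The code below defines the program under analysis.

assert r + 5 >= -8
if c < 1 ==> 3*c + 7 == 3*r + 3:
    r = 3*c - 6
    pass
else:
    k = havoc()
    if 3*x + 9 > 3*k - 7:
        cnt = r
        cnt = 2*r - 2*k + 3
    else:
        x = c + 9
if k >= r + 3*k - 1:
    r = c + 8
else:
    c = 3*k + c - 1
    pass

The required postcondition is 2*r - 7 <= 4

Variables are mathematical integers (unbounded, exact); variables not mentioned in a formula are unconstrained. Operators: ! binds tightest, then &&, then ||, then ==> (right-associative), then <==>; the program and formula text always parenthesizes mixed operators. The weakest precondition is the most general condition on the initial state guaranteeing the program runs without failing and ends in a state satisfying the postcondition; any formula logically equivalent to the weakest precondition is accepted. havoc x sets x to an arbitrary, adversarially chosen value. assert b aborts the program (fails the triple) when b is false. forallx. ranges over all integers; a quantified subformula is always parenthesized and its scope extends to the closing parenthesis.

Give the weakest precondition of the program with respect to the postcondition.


Working backward. After the program, the postcondition 2*r - 7 <= 4 must hold; in canonical form it is 2*r <= 11.
Then branch requires 2*c <= -5; else branch requires 2*r <= 11.
Before the if: (2*k + r <= 1 ==> 2*c <= -5) && ((!(2*k + r <= 1)) ==> 2*r <= 11)
Then branch requires (3*c + 2*k <= 7 ==> 2*c <= -5) && ((!(3*c + 2*k <= 7)) ==> 6*c <= 23); else branch requires forall k_1. ((3*x > 3*k_1 - 16 ==> ((2*k_1 + r <= 1 ==> 2*c <= -5) && ((!(2*k_1 + r <= 1)) ==> 2*r <= 11))) && ((!(3*x > 3*k_1 - 16)) ==> ((2*k_1 + r <= 1 ==> 2*c <= -5) && ((!(2*k_1 + r <= 1)) ==> 2*r <= 11)))).
Before the if: ((c < 1 ==> 3*c == 3*r - 4) ==> ((3*c + 2*k <= 7 ==> 2*c <= -5) && ((!(3*c + 2*k <= 7)) ==> 6*c <= 23))) && ((!(c < 1 ==> 3*c == 3*r - 4)) ==> (forall k_1. ((3*x > 3*k_1 - 16 ==> ((2*k_1 + r <= 1 ==> 2*c <= -5) && ((!(2*k_1 + r <= 1)) ==> 2*r <= 11))) && ((!(3*x > 3*k_1 - 16)) ==> ((2*k_1 + r <= 1 ==> 2*c <= -5) && ((!(2*k_1 + r <= 1)) ==> 2*r <= 11))))))
Before assert r + 5 >= -8: r >= -13 && ((c < 1 ==> 3*c == 3*r - 4) ==> ((3*c + 2*k <= 7 ==> 2*c <= -5) && ((!(3*c + 2*k <= 7)) ==> 6*c <= 23))) && ((!(c < 1 ==> 3*c == 3*r - 4)) ==> (forall k_1. ((3*x > 3*k_1 - 16 ==> ((2*k_1 + r <= 1 ==> 2*c <= -5) && ((!(2*k_1 + r <= 1)) ==> 2*r <= 11))) && ((!(3*x > 3*k_1 - 16)) ==> ((2*k_1 + r <= 1 ==> 2*c <= -5) && ((!(2*k_1 + r <= 1)) ==> 2*r <= 11))))))
Answer: WP = r >= -13 && ((c < 1 ==> 3*c == 3*r - 4) ==> ((3*c + 2*k <= 7 ==> 2*c <= -5) && ((!(3*c + 2*k <= 7)) ==> 6*c <= 23))) && ((!(c < 1 ==> 3*c == 3*r - 4)) ==> (forall k_1. ((3*x > 3*k_1 - 16 ==> ((2*k_1 + r <= 1 ==> 2*c <= -5) && ((!(2*k_1 + r <= 1)) ==> 2*r <= 11))) && ((!(3*x > 3*k_1 - 16)) ==> ((2*k_1 + r <= 1 ==> 2*c <= -5) && ((!(2*k_1 + r <= 1)) ==> 2*r <= 11))))))


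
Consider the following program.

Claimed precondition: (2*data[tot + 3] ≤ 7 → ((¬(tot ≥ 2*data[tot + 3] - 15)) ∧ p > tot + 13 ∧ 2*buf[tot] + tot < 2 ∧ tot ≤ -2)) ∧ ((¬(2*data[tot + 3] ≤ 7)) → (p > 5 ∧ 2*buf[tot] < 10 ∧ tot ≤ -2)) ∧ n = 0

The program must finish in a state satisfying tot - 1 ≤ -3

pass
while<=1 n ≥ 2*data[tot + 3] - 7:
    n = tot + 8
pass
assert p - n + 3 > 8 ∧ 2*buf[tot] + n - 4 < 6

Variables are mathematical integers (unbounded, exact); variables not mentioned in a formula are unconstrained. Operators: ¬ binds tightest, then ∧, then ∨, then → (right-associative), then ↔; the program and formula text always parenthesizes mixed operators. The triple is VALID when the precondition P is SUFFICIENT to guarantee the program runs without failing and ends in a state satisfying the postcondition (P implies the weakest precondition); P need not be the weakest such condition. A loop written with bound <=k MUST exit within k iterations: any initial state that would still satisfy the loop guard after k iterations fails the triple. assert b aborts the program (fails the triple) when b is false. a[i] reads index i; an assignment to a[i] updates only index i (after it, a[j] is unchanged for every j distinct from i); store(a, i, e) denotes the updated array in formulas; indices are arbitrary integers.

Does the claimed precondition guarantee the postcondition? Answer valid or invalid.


Working backward. After the program, the postcondition tot - 1 ≤ -3 must hold; in canonical form it is tot ≤ -2.
Before assert p - n + 3 > 8 ∧ 2*buf[tot] + n - 4 < 6: p > n + 5 ∧ 2*buf[tot] + n < 10 ∧ tot ≤ -2
Before skip: p > n + 5 ∧ 2*buf[tot] + n < 10 ∧ tot ≤ -2
Before the loop (bound <=1), unroll the exhaustion recursion (WP_0 = exit-now case; WP_j = one more guarded iteration, up to j = 1):
  WP_0: (¬(n ≥ 2*data[tot + 3] - 7)) ∧ p > n + 5 ∧ 2*buf[tot] + n < 10 ∧ tot ≤ -2
  WP_1: (n ≥ 2*data[tot + 3] - 7 → ((¬(tot ≥ 2*data[tot + 3] - 15)) ∧ p > tot + 13 ∧ 2*buf[tot] + tot < 2 ∧ tot ≤ -2)) ∧ ((¬(n ≥ 2*data[tot + 3] - 7)) → (p > n + 5 ∧ 2*buf[tot] + n < 10 ∧ tot ≤ -2))
So before the loop: (n ≥ 2*data[tot + 3] - 7 → ((¬(tot ≥ 2*data[tot + 3] - 15)) ∧ p > tot + 13 ∧ 2*buf[tot] + tot < 2 ∧ tot ≤ -2)) ∧ ((¬(n ≥ 2*data[tot + 3] - 7)) → (p > n + 5 ∧ 2*buf[tot] + n < 10 ∧ tot ≤ -2))
Before skip: (n ≥ 2*data[tot + 3] - 7 → ((¬(tot ≥ 2*data[tot + 3] - 15)) ∧ p > tot + 13 ∧ 2*buf[tot] + tot < 2 ∧ tot ≤ -2)) ∧ ((¬(n ≥ 2*data[tot + 3] - 7)) → (p > n + 5 ∧ 2*buf[tot] + n < 10 ∧ tot ≤ -2))
The weakest precondition is (n ≥ 2*data[tot + 3] - 7 → ((¬(tot ≥ 2*data[tot + 3] - 15)) ∧ p > tot + 13 ∧ 2*buf[tot] + tot < 2 ∧ tot ≤ -2)) ∧ ((¬(n ≥ 2*data[tot + 3] - 7)) → (p > n + 5 ∧ 2*buf[tot] + n < 10 ∧ tot ≤ -2)).
Check whether (2*data[tot + 3] ≤ 7 → ((¬(tot ≥ 2*data[tot + 3] - 15)) ∧ p > tot + 13 ∧ 2*buf[tot] + tot < 2 ∧ tot ≤ -2)) ∧ ((¬(2*data[tot + 3] ≤ 7)) → (p > 5 ∧ 2*buf[tot] < 10 ∧ tot ≤ -2)) ∧ n = 0 implies it.
Every state satisfying the precondition satisfies the weakest precondition: the implication holds.
Answer: valid


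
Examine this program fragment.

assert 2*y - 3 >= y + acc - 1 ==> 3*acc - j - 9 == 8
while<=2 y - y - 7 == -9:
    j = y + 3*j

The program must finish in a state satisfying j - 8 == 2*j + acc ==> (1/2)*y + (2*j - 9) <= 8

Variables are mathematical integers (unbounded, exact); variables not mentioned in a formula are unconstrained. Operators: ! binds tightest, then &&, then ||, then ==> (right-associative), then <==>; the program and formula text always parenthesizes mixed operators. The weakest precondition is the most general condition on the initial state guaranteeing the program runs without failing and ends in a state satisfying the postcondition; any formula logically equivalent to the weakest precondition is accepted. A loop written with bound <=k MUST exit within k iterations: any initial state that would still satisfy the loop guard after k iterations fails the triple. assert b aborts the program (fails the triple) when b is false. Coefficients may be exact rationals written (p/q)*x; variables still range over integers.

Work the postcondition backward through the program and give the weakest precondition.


Working backward. After the program, the postcondition j - 8 == 2*j + acc ==> (1/2)*y + (2*j - 9) <= 8 must hold; in canonical form it is acc + j == -8 ==> 2*j + (1/2)*y <= 17.
Before the loop (bound <=2), unroll the exhaustion recursion (WP_0 = exit-now case; WP_j = one more guarded iteration, up to j = 2):
  WP_0: acc + j == -8 ==> 2*j + (1/2)*y <= 17
  WP_1: acc + j == -8 ==> 2*j + (1/2)*y <= 17
  WP_2: acc + j == -8 ==> 2*j + (1/2)*y <= 17
So before the loop: acc + j == -8 ==> 2*j + (1/2)*y <= 17
Before assert 2*y - 3 >= y + acc - 1 ==> 3*acc - j - 9 == 8: (y >= acc + 2 ==> 3*acc == j + 17) && (acc + j == -8 ==> 2*j + (1/2)*y <= 17)
Answer: WP = (y >= acc + 2 ==> 3*acc == j + 17) && (acc + j == -8 ==> 2*j + (1/2)*y <= 17)


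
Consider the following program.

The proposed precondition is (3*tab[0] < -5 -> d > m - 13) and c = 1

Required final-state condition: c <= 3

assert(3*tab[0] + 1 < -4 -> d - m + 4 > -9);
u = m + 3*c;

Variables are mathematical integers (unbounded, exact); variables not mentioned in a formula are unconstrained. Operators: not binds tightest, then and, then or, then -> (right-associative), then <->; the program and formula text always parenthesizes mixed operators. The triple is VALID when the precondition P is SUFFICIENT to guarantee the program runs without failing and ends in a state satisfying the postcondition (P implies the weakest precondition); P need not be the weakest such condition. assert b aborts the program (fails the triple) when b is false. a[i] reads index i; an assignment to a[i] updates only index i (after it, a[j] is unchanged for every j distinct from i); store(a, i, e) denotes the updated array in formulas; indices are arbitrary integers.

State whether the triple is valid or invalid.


Working backward. After the program, c <= 3 must hold.
Before u := m + 3*c: c <= 3
Before assert 3*tab[0] + 1 < -4 -> d - m + 4 > -9: (3*tab[0] < -5 -> d > m - 13) and c <= 3
The weakest precondition is (3*tab[0] < -5 -> d > m - 13) and c <= 3.
Check whether (3*tab[0] < -5 -> d > m - 13) and c = 1 implies it.
Every state satisfying the precondition satisfies the weakest precondition: the implication holds.
Answer: valid
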